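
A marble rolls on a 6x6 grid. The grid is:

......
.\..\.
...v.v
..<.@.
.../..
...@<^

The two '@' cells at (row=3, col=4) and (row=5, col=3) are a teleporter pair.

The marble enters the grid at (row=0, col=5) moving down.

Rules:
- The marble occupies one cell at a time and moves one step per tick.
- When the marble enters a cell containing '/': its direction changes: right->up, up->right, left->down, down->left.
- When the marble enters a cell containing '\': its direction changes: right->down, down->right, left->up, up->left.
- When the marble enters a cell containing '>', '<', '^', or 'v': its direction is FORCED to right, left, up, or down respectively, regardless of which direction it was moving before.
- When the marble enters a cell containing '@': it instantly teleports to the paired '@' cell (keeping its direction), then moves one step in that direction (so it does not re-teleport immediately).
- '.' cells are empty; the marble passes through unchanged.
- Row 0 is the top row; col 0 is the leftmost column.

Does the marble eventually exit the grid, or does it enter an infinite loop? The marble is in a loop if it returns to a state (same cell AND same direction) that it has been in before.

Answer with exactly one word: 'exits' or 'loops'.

Answer: loops

Derivation:
Step 1: enter (0,5), '.' pass, move down to (1,5)
Step 2: enter (1,5), '.' pass, move down to (2,5)
Step 3: enter (2,5), 'v' forces down->down, move down to (3,5)
Step 4: enter (3,5), '.' pass, move down to (4,5)
Step 5: enter (4,5), '.' pass, move down to (5,5)
Step 6: enter (5,5), '^' forces down->up, move up to (4,5)
Step 7: enter (4,5), '.' pass, move up to (3,5)
Step 8: enter (3,5), '.' pass, move up to (2,5)
Step 9: enter (2,5), 'v' forces up->down, move down to (3,5)
Step 10: at (3,5) dir=down — LOOP DETECTED (seen before)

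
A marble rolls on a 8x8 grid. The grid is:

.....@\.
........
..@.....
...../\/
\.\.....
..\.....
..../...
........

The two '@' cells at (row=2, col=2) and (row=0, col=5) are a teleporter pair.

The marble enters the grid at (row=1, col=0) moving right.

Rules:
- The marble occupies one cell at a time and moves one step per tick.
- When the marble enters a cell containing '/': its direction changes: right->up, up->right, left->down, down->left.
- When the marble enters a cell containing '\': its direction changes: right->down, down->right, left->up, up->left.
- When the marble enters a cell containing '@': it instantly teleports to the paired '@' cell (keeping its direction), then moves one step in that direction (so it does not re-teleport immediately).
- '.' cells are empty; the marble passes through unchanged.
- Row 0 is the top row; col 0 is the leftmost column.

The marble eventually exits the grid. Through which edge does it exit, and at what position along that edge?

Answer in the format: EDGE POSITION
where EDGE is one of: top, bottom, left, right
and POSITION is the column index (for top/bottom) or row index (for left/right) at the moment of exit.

Step 1: enter (1,0), '.' pass, move right to (1,1)
Step 2: enter (1,1), '.' pass, move right to (1,2)
Step 3: enter (1,2), '.' pass, move right to (1,3)
Step 4: enter (1,3), '.' pass, move right to (1,4)
Step 5: enter (1,4), '.' pass, move right to (1,5)
Step 6: enter (1,5), '.' pass, move right to (1,6)
Step 7: enter (1,6), '.' pass, move right to (1,7)
Step 8: enter (1,7), '.' pass, move right to (1,8)
Step 9: at (1,8) — EXIT via right edge, pos 1

Answer: right 1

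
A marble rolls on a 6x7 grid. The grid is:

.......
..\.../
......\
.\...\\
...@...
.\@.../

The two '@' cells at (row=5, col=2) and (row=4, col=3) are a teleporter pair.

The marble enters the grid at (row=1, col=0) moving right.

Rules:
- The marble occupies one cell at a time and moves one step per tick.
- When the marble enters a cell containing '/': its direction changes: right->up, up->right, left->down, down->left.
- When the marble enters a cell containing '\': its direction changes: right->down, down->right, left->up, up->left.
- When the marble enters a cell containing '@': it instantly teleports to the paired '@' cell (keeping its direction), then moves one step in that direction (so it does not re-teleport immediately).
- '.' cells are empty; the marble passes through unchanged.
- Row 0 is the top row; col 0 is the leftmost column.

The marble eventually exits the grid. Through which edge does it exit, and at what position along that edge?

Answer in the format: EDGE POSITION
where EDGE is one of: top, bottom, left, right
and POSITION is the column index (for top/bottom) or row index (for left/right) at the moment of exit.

Step 1: enter (1,0), '.' pass, move right to (1,1)
Step 2: enter (1,1), '.' pass, move right to (1,2)
Step 3: enter (1,2), '\' deflects right->down, move down to (2,2)
Step 4: enter (2,2), '.' pass, move down to (3,2)
Step 5: enter (3,2), '.' pass, move down to (4,2)
Step 6: enter (4,2), '.' pass, move down to (5,2)
Step 7: enter (5,2), '@' teleport (5,2)->(4,3), also enter (4,3), move down to (5,3)
Step 8: enter (5,3), '.' pass, move down to (6,3)
Step 9: at (6,3) — EXIT via bottom edge, pos 3

Answer: bottom 3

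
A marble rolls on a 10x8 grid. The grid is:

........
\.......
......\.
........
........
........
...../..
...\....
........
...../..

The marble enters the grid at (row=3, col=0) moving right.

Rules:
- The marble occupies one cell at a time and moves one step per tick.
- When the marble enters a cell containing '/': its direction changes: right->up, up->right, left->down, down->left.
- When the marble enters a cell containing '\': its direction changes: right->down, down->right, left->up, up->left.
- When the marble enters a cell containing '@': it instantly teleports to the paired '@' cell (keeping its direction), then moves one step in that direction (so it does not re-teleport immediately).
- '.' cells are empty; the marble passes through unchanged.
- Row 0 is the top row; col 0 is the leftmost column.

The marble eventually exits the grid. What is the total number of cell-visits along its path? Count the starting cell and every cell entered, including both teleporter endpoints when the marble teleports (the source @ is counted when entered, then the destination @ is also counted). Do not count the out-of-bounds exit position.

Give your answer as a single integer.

Step 1: enter (3,0), '.' pass, move right to (3,1)
Step 2: enter (3,1), '.' pass, move right to (3,2)
Step 3: enter (3,2), '.' pass, move right to (3,3)
Step 4: enter (3,3), '.' pass, move right to (3,4)
Step 5: enter (3,4), '.' pass, move right to (3,5)
Step 6: enter (3,5), '.' pass, move right to (3,6)
Step 7: enter (3,6), '.' pass, move right to (3,7)
Step 8: enter (3,7), '.' pass, move right to (3,8)
Step 9: at (3,8) — EXIT via right edge, pos 3
Path length (cell visits): 8

Answer: 8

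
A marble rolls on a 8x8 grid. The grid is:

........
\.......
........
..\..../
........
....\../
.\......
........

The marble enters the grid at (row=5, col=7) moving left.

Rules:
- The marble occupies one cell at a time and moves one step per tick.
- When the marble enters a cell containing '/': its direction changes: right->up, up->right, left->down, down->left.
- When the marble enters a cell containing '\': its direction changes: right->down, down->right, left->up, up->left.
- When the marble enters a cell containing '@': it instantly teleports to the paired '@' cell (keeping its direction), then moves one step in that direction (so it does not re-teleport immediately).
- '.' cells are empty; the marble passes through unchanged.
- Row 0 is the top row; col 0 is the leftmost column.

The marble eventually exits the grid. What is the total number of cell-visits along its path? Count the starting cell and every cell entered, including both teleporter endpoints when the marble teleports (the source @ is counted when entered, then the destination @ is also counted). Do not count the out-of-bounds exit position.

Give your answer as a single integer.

Answer: 3

Derivation:
Step 1: enter (5,7), '/' deflects left->down, move down to (6,7)
Step 2: enter (6,7), '.' pass, move down to (7,7)
Step 3: enter (7,7), '.' pass, move down to (8,7)
Step 4: at (8,7) — EXIT via bottom edge, pos 7
Path length (cell visits): 3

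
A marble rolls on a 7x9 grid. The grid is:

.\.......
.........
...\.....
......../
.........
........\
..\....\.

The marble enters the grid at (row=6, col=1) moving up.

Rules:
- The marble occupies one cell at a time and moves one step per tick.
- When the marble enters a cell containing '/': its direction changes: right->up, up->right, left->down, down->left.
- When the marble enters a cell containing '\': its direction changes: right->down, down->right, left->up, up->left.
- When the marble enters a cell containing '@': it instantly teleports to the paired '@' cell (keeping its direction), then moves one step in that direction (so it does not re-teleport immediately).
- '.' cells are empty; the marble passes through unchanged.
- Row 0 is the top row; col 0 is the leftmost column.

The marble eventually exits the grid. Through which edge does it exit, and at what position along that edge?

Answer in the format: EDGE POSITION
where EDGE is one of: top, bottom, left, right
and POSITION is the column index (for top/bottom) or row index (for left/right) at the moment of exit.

Step 1: enter (6,1), '.' pass, move up to (5,1)
Step 2: enter (5,1), '.' pass, move up to (4,1)
Step 3: enter (4,1), '.' pass, move up to (3,1)
Step 4: enter (3,1), '.' pass, move up to (2,1)
Step 5: enter (2,1), '.' pass, move up to (1,1)
Step 6: enter (1,1), '.' pass, move up to (0,1)
Step 7: enter (0,1), '\' deflects up->left, move left to (0,0)
Step 8: enter (0,0), '.' pass, move left to (0,-1)
Step 9: at (0,-1) — EXIT via left edge, pos 0

Answer: left 0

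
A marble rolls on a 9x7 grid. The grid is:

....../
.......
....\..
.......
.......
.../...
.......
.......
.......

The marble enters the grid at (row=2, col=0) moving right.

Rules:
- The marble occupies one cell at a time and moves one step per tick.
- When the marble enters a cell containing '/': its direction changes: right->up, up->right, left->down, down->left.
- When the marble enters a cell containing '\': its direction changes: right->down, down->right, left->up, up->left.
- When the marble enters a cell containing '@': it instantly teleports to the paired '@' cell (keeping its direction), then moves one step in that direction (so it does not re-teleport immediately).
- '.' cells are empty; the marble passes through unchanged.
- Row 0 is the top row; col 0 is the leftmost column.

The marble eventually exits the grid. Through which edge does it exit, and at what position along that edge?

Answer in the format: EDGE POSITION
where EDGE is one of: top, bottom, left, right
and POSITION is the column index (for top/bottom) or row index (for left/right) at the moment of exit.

Answer: bottom 4

Derivation:
Step 1: enter (2,0), '.' pass, move right to (2,1)
Step 2: enter (2,1), '.' pass, move right to (2,2)
Step 3: enter (2,2), '.' pass, move right to (2,3)
Step 4: enter (2,3), '.' pass, move right to (2,4)
Step 5: enter (2,4), '\' deflects right->down, move down to (3,4)
Step 6: enter (3,4), '.' pass, move down to (4,4)
Step 7: enter (4,4), '.' pass, move down to (5,4)
Step 8: enter (5,4), '.' pass, move down to (6,4)
Step 9: enter (6,4), '.' pass, move down to (7,4)
Step 10: enter (7,4), '.' pass, move down to (8,4)
Step 11: enter (8,4), '.' pass, move down to (9,4)
Step 12: at (9,4) — EXIT via bottom edge, pos 4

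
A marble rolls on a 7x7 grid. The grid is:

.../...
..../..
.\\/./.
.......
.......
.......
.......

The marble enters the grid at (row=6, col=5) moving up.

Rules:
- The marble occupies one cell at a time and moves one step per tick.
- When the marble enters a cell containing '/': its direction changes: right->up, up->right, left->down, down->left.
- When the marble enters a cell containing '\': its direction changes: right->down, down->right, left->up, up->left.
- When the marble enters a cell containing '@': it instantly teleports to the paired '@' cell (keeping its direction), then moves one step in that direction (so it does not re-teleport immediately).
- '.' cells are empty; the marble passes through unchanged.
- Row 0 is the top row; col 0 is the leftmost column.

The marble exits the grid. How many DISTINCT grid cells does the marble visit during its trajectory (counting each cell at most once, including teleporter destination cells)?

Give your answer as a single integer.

Answer: 6

Derivation:
Step 1: enter (6,5), '.' pass, move up to (5,5)
Step 2: enter (5,5), '.' pass, move up to (4,5)
Step 3: enter (4,5), '.' pass, move up to (3,5)
Step 4: enter (3,5), '.' pass, move up to (2,5)
Step 5: enter (2,5), '/' deflects up->right, move right to (2,6)
Step 6: enter (2,6), '.' pass, move right to (2,7)
Step 7: at (2,7) — EXIT via right edge, pos 2
Distinct cells visited: 6 (path length 6)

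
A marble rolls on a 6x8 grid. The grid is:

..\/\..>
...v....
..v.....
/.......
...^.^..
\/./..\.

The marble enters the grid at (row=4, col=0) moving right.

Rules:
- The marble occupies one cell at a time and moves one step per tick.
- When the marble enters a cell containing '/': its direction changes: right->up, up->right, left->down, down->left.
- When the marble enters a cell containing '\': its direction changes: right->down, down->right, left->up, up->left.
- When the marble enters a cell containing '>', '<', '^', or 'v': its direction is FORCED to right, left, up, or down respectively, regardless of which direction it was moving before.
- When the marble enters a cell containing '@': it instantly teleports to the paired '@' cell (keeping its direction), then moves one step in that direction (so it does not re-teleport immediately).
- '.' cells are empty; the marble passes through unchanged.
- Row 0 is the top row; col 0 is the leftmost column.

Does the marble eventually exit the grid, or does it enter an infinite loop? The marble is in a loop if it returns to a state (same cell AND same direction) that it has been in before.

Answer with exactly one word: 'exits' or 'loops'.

Answer: loops

Derivation:
Step 1: enter (4,0), '.' pass, move right to (4,1)
Step 2: enter (4,1), '.' pass, move right to (4,2)
Step 3: enter (4,2), '.' pass, move right to (4,3)
Step 4: enter (4,3), '^' forces right->up, move up to (3,3)
Step 5: enter (3,3), '.' pass, move up to (2,3)
Step 6: enter (2,3), '.' pass, move up to (1,3)
Step 7: enter (1,3), 'v' forces up->down, move down to (2,3)
Step 8: enter (2,3), '.' pass, move down to (3,3)
Step 9: enter (3,3), '.' pass, move down to (4,3)
Step 10: enter (4,3), '^' forces down->up, move up to (3,3)
Step 11: at (3,3) dir=up — LOOP DETECTED (seen before)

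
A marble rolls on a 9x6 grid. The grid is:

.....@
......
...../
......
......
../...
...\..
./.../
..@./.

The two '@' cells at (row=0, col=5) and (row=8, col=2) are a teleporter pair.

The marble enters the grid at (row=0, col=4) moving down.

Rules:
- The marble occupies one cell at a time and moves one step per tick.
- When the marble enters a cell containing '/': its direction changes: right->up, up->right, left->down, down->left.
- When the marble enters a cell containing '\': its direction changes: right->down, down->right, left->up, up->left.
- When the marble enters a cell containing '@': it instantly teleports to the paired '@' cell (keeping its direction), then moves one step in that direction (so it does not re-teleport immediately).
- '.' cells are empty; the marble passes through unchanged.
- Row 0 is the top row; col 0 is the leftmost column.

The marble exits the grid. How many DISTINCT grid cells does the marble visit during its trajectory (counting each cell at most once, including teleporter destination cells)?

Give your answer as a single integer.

Answer: 16

Derivation:
Step 1: enter (0,4), '.' pass, move down to (1,4)
Step 2: enter (1,4), '.' pass, move down to (2,4)
Step 3: enter (2,4), '.' pass, move down to (3,4)
Step 4: enter (3,4), '.' pass, move down to (4,4)
Step 5: enter (4,4), '.' pass, move down to (5,4)
Step 6: enter (5,4), '.' pass, move down to (6,4)
Step 7: enter (6,4), '.' pass, move down to (7,4)
Step 8: enter (7,4), '.' pass, move down to (8,4)
Step 9: enter (8,4), '/' deflects down->left, move left to (8,3)
Step 10: enter (8,3), '.' pass, move left to (8,2)
Step 11: enter (8,2), '@' teleport (8,2)->(0,5), also enter (0,5), move left to (0,4)
Step 12: enter (0,4), '.' pass, move left to (0,3)
Step 13: enter (0,3), '.' pass, move left to (0,2)
Step 14: enter (0,2), '.' pass, move left to (0,1)
Step 15: enter (0,1), '.' pass, move left to (0,0)
Step 16: enter (0,0), '.' pass, move left to (0,-1)
Step 17: at (0,-1) — EXIT via left edge, pos 0
Distinct cells visited: 16 (path length 17)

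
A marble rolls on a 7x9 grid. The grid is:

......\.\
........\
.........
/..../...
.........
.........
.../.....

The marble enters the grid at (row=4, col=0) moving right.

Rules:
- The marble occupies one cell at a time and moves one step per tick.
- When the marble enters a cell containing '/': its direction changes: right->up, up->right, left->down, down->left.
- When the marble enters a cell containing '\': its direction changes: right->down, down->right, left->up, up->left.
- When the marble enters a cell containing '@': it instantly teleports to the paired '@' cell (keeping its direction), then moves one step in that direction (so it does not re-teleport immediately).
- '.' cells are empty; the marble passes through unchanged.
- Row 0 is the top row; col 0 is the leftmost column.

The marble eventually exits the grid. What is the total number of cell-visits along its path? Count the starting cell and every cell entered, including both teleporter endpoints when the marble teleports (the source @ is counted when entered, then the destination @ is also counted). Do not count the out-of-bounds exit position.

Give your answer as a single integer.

Answer: 9

Derivation:
Step 1: enter (4,0), '.' pass, move right to (4,1)
Step 2: enter (4,1), '.' pass, move right to (4,2)
Step 3: enter (4,2), '.' pass, move right to (4,3)
Step 4: enter (4,3), '.' pass, move right to (4,4)
Step 5: enter (4,4), '.' pass, move right to (4,5)
Step 6: enter (4,5), '.' pass, move right to (4,6)
Step 7: enter (4,6), '.' pass, move right to (4,7)
Step 8: enter (4,7), '.' pass, move right to (4,8)
Step 9: enter (4,8), '.' pass, move right to (4,9)
Step 10: at (4,9) — EXIT via right edge, pos 4
Path length (cell visits): 9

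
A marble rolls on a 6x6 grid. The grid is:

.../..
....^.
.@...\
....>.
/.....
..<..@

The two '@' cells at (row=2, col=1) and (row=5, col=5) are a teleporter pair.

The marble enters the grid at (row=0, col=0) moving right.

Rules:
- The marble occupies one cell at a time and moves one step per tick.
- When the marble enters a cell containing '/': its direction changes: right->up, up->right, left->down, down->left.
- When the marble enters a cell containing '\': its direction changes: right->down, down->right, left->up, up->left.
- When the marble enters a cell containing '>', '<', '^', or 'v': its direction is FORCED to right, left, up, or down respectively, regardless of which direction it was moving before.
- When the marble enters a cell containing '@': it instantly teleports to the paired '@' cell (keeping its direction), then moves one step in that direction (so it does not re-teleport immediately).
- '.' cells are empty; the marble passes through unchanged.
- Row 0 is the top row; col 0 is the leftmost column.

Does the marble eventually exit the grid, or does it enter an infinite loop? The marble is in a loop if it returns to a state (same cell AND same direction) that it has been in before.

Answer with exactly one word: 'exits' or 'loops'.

Answer: exits

Derivation:
Step 1: enter (0,0), '.' pass, move right to (0,1)
Step 2: enter (0,1), '.' pass, move right to (0,2)
Step 3: enter (0,2), '.' pass, move right to (0,3)
Step 4: enter (0,3), '/' deflects right->up, move up to (-1,3)
Step 5: at (-1,3) — EXIT via top edge, pos 3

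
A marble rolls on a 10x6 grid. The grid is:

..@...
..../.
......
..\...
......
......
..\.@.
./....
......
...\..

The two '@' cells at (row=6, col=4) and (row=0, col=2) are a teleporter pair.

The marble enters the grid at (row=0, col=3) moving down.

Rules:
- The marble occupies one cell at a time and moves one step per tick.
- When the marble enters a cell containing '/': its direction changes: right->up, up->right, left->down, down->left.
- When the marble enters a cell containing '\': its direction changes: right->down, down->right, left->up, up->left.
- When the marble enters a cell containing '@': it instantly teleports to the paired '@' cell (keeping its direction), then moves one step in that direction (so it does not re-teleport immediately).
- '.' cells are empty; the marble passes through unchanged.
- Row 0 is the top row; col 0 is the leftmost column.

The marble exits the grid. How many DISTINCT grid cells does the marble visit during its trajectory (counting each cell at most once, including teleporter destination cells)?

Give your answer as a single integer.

Step 1: enter (0,3), '.' pass, move down to (1,3)
Step 2: enter (1,3), '.' pass, move down to (2,3)
Step 3: enter (2,3), '.' pass, move down to (3,3)
Step 4: enter (3,3), '.' pass, move down to (4,3)
Step 5: enter (4,3), '.' pass, move down to (5,3)
Step 6: enter (5,3), '.' pass, move down to (6,3)
Step 7: enter (6,3), '.' pass, move down to (7,3)
Step 8: enter (7,3), '.' pass, move down to (8,3)
Step 9: enter (8,3), '.' pass, move down to (9,3)
Step 10: enter (9,3), '\' deflects down->right, move right to (9,4)
Step 11: enter (9,4), '.' pass, move right to (9,5)
Step 12: enter (9,5), '.' pass, move right to (9,6)
Step 13: at (9,6) — EXIT via right edge, pos 9
Distinct cells visited: 12 (path length 12)

Answer: 12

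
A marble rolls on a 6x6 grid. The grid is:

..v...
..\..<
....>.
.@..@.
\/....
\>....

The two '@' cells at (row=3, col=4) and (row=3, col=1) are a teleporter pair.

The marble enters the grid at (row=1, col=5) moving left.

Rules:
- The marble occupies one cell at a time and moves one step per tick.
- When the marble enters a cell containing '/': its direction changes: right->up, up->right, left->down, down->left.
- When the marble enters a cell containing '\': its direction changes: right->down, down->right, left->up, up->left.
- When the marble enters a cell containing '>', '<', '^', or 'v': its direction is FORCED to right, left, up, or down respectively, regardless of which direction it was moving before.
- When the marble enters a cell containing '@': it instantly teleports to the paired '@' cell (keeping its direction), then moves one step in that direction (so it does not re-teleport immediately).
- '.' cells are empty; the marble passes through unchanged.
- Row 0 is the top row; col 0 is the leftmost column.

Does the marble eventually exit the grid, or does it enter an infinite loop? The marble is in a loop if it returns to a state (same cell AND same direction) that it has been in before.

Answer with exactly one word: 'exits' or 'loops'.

Step 1: enter (1,5), '<' forces left->left, move left to (1,4)
Step 2: enter (1,4), '.' pass, move left to (1,3)
Step 3: enter (1,3), '.' pass, move left to (1,2)
Step 4: enter (1,2), '\' deflects left->up, move up to (0,2)
Step 5: enter (0,2), 'v' forces up->down, move down to (1,2)
Step 6: enter (1,2), '\' deflects down->right, move right to (1,3)
Step 7: enter (1,3), '.' pass, move right to (1,4)
Step 8: enter (1,4), '.' pass, move right to (1,5)
Step 9: enter (1,5), '<' forces right->left, move left to (1,4)
Step 10: at (1,4) dir=left — LOOP DETECTED (seen before)

Answer: loops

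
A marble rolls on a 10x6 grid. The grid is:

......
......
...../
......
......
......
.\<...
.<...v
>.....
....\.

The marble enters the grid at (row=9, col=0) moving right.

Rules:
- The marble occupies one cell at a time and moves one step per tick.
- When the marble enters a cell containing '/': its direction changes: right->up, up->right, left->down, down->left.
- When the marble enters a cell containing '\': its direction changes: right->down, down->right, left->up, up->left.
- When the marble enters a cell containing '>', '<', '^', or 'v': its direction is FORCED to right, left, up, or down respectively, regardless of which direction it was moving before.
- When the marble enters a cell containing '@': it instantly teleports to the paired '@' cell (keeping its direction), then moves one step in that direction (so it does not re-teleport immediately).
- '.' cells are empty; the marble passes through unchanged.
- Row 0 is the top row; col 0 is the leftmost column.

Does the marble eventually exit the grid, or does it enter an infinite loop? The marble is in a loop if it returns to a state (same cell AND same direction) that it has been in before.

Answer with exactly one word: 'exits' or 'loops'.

Answer: exits

Derivation:
Step 1: enter (9,0), '.' pass, move right to (9,1)
Step 2: enter (9,1), '.' pass, move right to (9,2)
Step 3: enter (9,2), '.' pass, move right to (9,3)
Step 4: enter (9,3), '.' pass, move right to (9,4)
Step 5: enter (9,4), '\' deflects right->down, move down to (10,4)
Step 6: at (10,4) — EXIT via bottom edge, pos 4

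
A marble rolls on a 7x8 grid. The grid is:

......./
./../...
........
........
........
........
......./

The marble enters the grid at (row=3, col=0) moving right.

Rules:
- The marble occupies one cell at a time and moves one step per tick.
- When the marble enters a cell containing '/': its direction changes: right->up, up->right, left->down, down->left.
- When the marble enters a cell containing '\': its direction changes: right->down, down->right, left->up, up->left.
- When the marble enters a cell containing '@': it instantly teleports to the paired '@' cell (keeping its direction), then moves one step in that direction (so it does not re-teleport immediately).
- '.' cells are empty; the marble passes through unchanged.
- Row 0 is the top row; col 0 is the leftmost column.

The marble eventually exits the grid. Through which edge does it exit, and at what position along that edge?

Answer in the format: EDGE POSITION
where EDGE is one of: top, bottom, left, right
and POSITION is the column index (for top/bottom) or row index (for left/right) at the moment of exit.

Answer: right 3

Derivation:
Step 1: enter (3,0), '.' pass, move right to (3,1)
Step 2: enter (3,1), '.' pass, move right to (3,2)
Step 3: enter (3,2), '.' pass, move right to (3,3)
Step 4: enter (3,3), '.' pass, move right to (3,4)
Step 5: enter (3,4), '.' pass, move right to (3,5)
Step 6: enter (3,5), '.' pass, move right to (3,6)
Step 7: enter (3,6), '.' pass, move right to (3,7)
Step 8: enter (3,7), '.' pass, move right to (3,8)
Step 9: at (3,8) — EXIT via right edge, pos 3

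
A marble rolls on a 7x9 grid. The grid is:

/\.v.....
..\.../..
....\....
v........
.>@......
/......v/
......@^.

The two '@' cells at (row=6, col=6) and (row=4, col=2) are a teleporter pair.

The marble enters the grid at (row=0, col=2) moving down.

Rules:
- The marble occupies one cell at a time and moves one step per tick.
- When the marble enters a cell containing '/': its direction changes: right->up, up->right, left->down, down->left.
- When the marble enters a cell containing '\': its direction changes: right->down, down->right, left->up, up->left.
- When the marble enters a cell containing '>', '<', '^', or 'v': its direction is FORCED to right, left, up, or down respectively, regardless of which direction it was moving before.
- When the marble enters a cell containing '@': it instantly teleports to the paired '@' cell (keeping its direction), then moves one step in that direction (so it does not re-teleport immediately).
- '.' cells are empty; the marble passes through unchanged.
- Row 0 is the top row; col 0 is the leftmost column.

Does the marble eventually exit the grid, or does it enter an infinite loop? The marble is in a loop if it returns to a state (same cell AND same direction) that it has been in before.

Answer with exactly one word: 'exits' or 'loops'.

Answer: exits

Derivation:
Step 1: enter (0,2), '.' pass, move down to (1,2)
Step 2: enter (1,2), '\' deflects down->right, move right to (1,3)
Step 3: enter (1,3), '.' pass, move right to (1,4)
Step 4: enter (1,4), '.' pass, move right to (1,5)
Step 5: enter (1,5), '.' pass, move right to (1,6)
Step 6: enter (1,6), '/' deflects right->up, move up to (0,6)
Step 7: enter (0,6), '.' pass, move up to (-1,6)
Step 8: at (-1,6) — EXIT via top edge, pos 6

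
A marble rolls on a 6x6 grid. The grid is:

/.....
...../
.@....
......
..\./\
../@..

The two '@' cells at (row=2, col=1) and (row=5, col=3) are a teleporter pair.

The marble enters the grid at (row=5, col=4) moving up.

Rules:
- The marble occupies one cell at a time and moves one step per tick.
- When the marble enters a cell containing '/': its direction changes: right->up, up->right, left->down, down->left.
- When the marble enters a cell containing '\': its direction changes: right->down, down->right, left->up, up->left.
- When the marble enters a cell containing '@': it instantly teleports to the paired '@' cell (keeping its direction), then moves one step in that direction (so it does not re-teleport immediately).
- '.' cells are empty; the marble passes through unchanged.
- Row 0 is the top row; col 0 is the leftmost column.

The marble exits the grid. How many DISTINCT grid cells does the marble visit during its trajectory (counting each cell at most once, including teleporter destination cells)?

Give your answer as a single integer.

Answer: 4

Derivation:
Step 1: enter (5,4), '.' pass, move up to (4,4)
Step 2: enter (4,4), '/' deflects up->right, move right to (4,5)
Step 3: enter (4,5), '\' deflects right->down, move down to (5,5)
Step 4: enter (5,5), '.' pass, move down to (6,5)
Step 5: at (6,5) — EXIT via bottom edge, pos 5
Distinct cells visited: 4 (path length 4)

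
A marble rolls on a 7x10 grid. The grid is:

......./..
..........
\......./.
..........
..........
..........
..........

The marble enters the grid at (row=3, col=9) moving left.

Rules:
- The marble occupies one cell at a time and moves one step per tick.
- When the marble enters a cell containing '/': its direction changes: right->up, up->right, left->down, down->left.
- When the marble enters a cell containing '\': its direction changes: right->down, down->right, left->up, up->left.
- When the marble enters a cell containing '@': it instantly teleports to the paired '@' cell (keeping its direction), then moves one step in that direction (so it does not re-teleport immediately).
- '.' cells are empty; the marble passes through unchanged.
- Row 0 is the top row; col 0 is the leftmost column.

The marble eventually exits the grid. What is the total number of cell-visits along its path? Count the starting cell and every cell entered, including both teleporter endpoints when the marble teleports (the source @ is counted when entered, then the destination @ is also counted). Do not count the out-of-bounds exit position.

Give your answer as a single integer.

Step 1: enter (3,9), '.' pass, move left to (3,8)
Step 2: enter (3,8), '.' pass, move left to (3,7)
Step 3: enter (3,7), '.' pass, move left to (3,6)
Step 4: enter (3,6), '.' pass, move left to (3,5)
Step 5: enter (3,5), '.' pass, move left to (3,4)
Step 6: enter (3,4), '.' pass, move left to (3,3)
Step 7: enter (3,3), '.' pass, move left to (3,2)
Step 8: enter (3,2), '.' pass, move left to (3,1)
Step 9: enter (3,1), '.' pass, move left to (3,0)
Step 10: enter (3,0), '.' pass, move left to (3,-1)
Step 11: at (3,-1) — EXIT via left edge, pos 3
Path length (cell visits): 10

Answer: 10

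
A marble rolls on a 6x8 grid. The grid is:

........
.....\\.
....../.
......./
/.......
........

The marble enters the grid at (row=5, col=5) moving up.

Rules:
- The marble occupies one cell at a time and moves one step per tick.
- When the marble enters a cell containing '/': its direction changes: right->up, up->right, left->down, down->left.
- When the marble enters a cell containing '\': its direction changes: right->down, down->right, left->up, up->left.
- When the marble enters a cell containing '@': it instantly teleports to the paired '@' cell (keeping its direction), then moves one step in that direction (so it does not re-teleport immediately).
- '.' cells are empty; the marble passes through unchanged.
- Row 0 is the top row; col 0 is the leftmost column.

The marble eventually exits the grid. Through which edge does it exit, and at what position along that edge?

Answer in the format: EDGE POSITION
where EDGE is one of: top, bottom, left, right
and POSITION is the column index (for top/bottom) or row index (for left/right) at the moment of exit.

Answer: left 1

Derivation:
Step 1: enter (5,5), '.' pass, move up to (4,5)
Step 2: enter (4,5), '.' pass, move up to (3,5)
Step 3: enter (3,5), '.' pass, move up to (2,5)
Step 4: enter (2,5), '.' pass, move up to (1,5)
Step 5: enter (1,5), '\' deflects up->left, move left to (1,4)
Step 6: enter (1,4), '.' pass, move left to (1,3)
Step 7: enter (1,3), '.' pass, move left to (1,2)
Step 8: enter (1,2), '.' pass, move left to (1,1)
Step 9: enter (1,1), '.' pass, move left to (1,0)
Step 10: enter (1,0), '.' pass, move left to (1,-1)
Step 11: at (1,-1) — EXIT via left edge, pos 1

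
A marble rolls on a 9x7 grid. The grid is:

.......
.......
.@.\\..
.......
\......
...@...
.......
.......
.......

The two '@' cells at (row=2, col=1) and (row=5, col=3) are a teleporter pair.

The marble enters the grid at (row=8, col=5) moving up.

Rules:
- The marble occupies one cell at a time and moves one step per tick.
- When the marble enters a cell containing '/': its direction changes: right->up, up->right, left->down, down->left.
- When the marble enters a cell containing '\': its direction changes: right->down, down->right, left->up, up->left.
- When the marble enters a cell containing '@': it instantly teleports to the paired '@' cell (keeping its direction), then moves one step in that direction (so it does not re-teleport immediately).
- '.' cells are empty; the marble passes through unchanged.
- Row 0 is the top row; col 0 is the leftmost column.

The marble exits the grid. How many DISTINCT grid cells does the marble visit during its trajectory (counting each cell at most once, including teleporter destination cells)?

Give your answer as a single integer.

Step 1: enter (8,5), '.' pass, move up to (7,5)
Step 2: enter (7,5), '.' pass, move up to (6,5)
Step 3: enter (6,5), '.' pass, move up to (5,5)
Step 4: enter (5,5), '.' pass, move up to (4,5)
Step 5: enter (4,5), '.' pass, move up to (3,5)
Step 6: enter (3,5), '.' pass, move up to (2,5)
Step 7: enter (2,5), '.' pass, move up to (1,5)
Step 8: enter (1,5), '.' pass, move up to (0,5)
Step 9: enter (0,5), '.' pass, move up to (-1,5)
Step 10: at (-1,5) — EXIT via top edge, pos 5
Distinct cells visited: 9 (path length 9)

Answer: 9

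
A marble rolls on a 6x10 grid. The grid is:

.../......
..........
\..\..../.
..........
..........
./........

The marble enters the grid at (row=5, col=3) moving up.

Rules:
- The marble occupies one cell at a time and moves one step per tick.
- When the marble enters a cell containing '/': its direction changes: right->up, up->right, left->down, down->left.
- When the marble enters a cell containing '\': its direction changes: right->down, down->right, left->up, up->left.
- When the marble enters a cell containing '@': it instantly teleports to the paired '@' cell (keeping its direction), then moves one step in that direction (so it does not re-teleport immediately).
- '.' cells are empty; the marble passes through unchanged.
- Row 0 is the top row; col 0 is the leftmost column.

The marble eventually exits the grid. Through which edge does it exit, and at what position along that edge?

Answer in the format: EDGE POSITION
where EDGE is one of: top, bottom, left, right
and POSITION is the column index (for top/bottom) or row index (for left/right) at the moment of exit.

Step 1: enter (5,3), '.' pass, move up to (4,3)
Step 2: enter (4,3), '.' pass, move up to (3,3)
Step 3: enter (3,3), '.' pass, move up to (2,3)
Step 4: enter (2,3), '\' deflects up->left, move left to (2,2)
Step 5: enter (2,2), '.' pass, move left to (2,1)
Step 6: enter (2,1), '.' pass, move left to (2,0)
Step 7: enter (2,0), '\' deflects left->up, move up to (1,0)
Step 8: enter (1,0), '.' pass, move up to (0,0)
Step 9: enter (0,0), '.' pass, move up to (-1,0)
Step 10: at (-1,0) — EXIT via top edge, pos 0

Answer: top 0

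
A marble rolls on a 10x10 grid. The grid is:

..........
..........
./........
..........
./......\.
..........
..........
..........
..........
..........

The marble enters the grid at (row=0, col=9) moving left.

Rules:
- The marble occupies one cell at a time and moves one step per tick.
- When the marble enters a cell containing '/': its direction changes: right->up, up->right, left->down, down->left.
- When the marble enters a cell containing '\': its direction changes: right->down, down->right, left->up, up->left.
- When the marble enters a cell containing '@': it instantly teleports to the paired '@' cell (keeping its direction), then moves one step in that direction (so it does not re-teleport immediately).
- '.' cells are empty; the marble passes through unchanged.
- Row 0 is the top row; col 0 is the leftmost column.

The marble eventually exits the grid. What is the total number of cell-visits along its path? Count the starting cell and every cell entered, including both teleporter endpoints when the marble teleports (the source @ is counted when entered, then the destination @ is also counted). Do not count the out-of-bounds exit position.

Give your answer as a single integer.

Answer: 10

Derivation:
Step 1: enter (0,9), '.' pass, move left to (0,8)
Step 2: enter (0,8), '.' pass, move left to (0,7)
Step 3: enter (0,7), '.' pass, move left to (0,6)
Step 4: enter (0,6), '.' pass, move left to (0,5)
Step 5: enter (0,5), '.' pass, move left to (0,4)
Step 6: enter (0,4), '.' pass, move left to (0,3)
Step 7: enter (0,3), '.' pass, move left to (0,2)
Step 8: enter (0,2), '.' pass, move left to (0,1)
Step 9: enter (0,1), '.' pass, move left to (0,0)
Step 10: enter (0,0), '.' pass, move left to (0,-1)
Step 11: at (0,-1) — EXIT via left edge, pos 0
Path length (cell visits): 10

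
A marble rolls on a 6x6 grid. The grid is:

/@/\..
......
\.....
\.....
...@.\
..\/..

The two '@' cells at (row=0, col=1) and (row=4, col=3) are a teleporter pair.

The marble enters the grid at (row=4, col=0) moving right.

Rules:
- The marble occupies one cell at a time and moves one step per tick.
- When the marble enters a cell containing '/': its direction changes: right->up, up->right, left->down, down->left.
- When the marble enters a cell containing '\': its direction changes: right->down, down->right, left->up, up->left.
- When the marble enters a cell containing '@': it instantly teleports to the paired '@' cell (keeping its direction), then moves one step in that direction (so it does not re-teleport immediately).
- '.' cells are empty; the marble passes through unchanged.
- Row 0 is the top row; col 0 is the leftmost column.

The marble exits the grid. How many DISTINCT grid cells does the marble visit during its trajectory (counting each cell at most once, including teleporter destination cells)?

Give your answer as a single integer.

Answer: 6

Derivation:
Step 1: enter (4,0), '.' pass, move right to (4,1)
Step 2: enter (4,1), '.' pass, move right to (4,2)
Step 3: enter (4,2), '.' pass, move right to (4,3)
Step 4: enter (4,3), '@' teleport (4,3)->(0,1), also enter (0,1), move right to (0,2)
Step 5: enter (0,2), '/' deflects right->up, move up to (-1,2)
Step 6: at (-1,2) — EXIT via top edge, pos 2
Distinct cells visited: 6 (path length 6)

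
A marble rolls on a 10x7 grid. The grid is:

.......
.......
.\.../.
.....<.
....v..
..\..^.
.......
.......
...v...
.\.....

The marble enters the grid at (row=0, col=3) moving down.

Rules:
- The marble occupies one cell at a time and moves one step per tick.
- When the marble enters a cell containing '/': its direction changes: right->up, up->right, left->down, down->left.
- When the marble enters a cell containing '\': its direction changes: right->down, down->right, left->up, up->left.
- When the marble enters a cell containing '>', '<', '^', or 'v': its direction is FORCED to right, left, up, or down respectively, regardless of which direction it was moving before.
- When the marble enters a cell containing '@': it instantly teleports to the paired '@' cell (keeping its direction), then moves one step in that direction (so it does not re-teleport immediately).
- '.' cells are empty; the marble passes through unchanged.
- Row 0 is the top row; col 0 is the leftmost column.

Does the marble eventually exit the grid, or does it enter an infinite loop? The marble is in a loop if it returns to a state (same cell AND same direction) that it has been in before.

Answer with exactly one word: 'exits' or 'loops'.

Answer: exits

Derivation:
Step 1: enter (0,3), '.' pass, move down to (1,3)
Step 2: enter (1,3), '.' pass, move down to (2,3)
Step 3: enter (2,3), '.' pass, move down to (3,3)
Step 4: enter (3,3), '.' pass, move down to (4,3)
Step 5: enter (4,3), '.' pass, move down to (5,3)
Step 6: enter (5,3), '.' pass, move down to (6,3)
Step 7: enter (6,3), '.' pass, move down to (7,3)
Step 8: enter (7,3), '.' pass, move down to (8,3)
Step 9: enter (8,3), 'v' forces down->down, move down to (9,3)
Step 10: enter (9,3), '.' pass, move down to (10,3)
Step 11: at (10,3) — EXIT via bottom edge, pos 3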